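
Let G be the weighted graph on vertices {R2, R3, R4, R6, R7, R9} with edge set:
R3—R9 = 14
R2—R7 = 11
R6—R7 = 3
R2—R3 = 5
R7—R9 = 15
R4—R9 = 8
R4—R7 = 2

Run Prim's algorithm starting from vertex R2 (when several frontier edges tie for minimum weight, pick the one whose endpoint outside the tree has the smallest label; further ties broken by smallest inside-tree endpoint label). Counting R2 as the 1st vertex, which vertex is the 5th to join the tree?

R6

Prim, starting at R2.
Step 1: frontier [R2—R3 5, R2—R7 11] → take R2—R3 (5); add R3.
Step 2: frontier [R2—R7 11, R3—R9 14] → take R2—R7 (11); add R7.
Step 3: frontier [R3—R9 14, R4—R7 2, R6—R7 3, R7—R9 15] → take R4—R7 (2); add R4.
Step 4: frontier [R3—R9 14, R4—R9 8, R6—R7 3, R7—R9 15] → take R6—R7 (3); add R6.
Step 5: frontier [R3—R9 14, R4—R9 8, R7—R9 15] → take R4—R9 (8); add R9.
Vertex order: R2, R3, R7, R4, R6, R9. The 5th vertex is R6.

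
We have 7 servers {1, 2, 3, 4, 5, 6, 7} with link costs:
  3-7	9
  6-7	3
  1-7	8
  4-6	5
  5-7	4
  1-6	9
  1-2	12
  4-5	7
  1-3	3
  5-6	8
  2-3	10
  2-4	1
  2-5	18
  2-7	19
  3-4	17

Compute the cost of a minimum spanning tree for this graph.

24

Prim's algorithm from 2:
Step 1: cheapest edge leaving the tree is 2-4 (1); add 4.
Step 2: cheapest edge leaving the tree is 4-6 (5); add 6.
Step 3: cheapest edge leaving the tree is 6-7 (3); add 7.
Step 4: cheapest edge leaving the tree is 5-7 (4); add 5.
Step 5: cheapest edge leaving the tree is 1-7 (8); add 1.
Step 6: cheapest edge leaving the tree is 1-3 (3); add 3.
MST edges: 2-4, 4-6, 6-7, 5-7, 1-7, 1-3; total weight 1+5+3+4+8+3 = 24.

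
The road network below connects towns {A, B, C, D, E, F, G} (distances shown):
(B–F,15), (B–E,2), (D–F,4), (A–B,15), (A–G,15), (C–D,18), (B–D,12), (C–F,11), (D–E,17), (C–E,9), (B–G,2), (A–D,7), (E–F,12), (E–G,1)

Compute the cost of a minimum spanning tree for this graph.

Kruskal: consider edges lightest-first.
E–G (1): add — endpoints in different components.
B–E (2): add — endpoints in different components.
B–G (2): skip — B and G already connected.
D–F (4): add — endpoints in different components.
A–D (7): add — endpoints in different components.
C–E (9): add — endpoints in different components.
C–F (11): add — endpoints in different components.
MST edges: E–G, B–E, D–F, A–D, C–E, C–F; total weight 1+2+4+7+9+11 = 34.

34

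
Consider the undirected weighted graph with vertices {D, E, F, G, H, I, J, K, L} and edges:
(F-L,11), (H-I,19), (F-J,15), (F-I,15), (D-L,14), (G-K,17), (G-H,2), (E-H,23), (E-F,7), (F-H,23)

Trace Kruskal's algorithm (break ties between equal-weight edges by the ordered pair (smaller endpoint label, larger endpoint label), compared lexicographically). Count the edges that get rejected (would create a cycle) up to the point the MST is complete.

0

Kruskal's algorithm — process edges by increasing weight (ties by edge label):
G-H (2): add — endpoints in different components.
E-F (7): add — endpoints in different components.
F-L (11): add — endpoints in different components.
D-L (14): add — endpoints in different components.
F-I (15): add — endpoints in different components.
F-J (15): add — endpoints in different components.
G-K (17): add — endpoints in different components.
H-I (19): add — endpoints in different components.
Edges rejected before the tree was complete: 0.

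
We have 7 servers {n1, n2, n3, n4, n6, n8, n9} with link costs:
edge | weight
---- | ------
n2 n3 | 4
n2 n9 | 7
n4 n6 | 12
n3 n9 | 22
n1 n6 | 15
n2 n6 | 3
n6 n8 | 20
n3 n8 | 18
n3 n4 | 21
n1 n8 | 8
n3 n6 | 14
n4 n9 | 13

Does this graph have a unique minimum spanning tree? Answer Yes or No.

Yes

Sort edges by weight, then run Kruskal:
n2 n6 (3): add. Components now {n2,n6} {n4} {n1} {n8} {n9} {n3}
n2 n3 (4): add. Components now {n2,n3,n6} {n4} {n1} {n8} {n9}
n2 n9 (7): add. Components now {n2,n3,n6,n9} {n4} {n1} {n8}
n1 n8 (8): add. Components now {n2,n3,n6,n9} {n4} {n1,n8}
n4 n6 (12): add. Components now {n2,n3,n4,n6,n9} {n1,n8}
n4 n9 (13): skip — n4 and n9 already connected.
n3 n6 (14): skip — n6 and n3 already connected.
n1 n6 (15): add. Components now {n1,n2,n3,n4,n6,n8,n9}
Every non-tree edge has weight strictly greater than the heaviest edge on the tree path between its endpoints, so the MST is unique.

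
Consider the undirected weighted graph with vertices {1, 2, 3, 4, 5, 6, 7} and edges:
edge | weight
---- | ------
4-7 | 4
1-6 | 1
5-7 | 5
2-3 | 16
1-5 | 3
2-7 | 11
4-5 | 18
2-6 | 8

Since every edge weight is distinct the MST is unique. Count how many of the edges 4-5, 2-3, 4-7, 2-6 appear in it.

3

Kruskal's algorithm — process edges by increasing weight (ties by edge label):
1-6 (1): add — endpoints in different components.
1-5 (3): add — endpoints in different components.
4-7 (4): add — endpoints in different components.
5-7 (5): add — endpoints in different components.
2-6 (8): add — endpoints in different components.
2-7 (11): skip — 2 and 7 already connected.
2-3 (16): add — endpoints in different components.
MST edge set: {1-6, 1-5, 4-7, 5-7, 2-6, 2-3}.
Of the listed edges, {2-3, 4-7, 2-6} are in the MST → 3.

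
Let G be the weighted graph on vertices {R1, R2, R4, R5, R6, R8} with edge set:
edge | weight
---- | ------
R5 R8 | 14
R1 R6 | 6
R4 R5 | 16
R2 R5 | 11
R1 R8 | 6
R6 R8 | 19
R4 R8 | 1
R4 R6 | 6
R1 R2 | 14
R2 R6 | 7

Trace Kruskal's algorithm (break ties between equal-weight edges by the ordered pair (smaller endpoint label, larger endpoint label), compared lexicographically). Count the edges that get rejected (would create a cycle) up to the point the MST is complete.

1

Kruskal's algorithm — process edges by increasing weight (ties by edge label):
R4 R8 (1): add. Components now {R4,R8} {R2} {R5} {R1} {R6}
R1 R6 (6): add. Components now {R4,R8} {R2} {R5} {R1,R6}
R1 R8 (6): add. Components now {R1,R4,R6,R8} {R2} {R5}
R4 R6 (6): skip — R4 and R6 already connected.
R2 R6 (7): add. Components now {R1,R2,R4,R6,R8} {R5}
R2 R5 (11): add. Components now {R1,R2,R4,R5,R6,R8}
Edges rejected before the tree was complete: 1.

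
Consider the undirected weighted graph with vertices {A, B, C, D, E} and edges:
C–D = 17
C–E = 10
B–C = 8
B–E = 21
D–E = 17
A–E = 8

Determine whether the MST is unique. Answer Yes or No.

No

Sort edges by weight, then run Kruskal:
A–E (8): add. Components now {A,E} {B} {C} {D}
B–C (8): add. Components now {A,E} {B,C} {D}
C–E (10): add. Components now {A,B,C,E} {D}
C–D (17): add. Components now {A,B,C,D,E}
Non-tree edge D–E has weight 17, equal to the heaviest edge on its tree cycle — swapping gives another MST of the same weight. Not unique.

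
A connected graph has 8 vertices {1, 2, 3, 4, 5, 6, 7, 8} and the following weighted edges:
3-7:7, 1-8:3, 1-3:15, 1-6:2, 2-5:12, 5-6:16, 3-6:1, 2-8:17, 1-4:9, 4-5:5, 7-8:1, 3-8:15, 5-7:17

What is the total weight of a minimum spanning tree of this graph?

33

Prim's algorithm from 1:
Step 1: cheapest edge leaving the tree is 1-6 (2); add 6.
Step 2: cheapest edge leaving the tree is 3-6 (1); add 3.
Step 3: cheapest edge leaving the tree is 1-8 (3); add 8.
Step 4: cheapest edge leaving the tree is 7-8 (1); add 7.
Step 5: cheapest edge leaving the tree is 1-4 (9); add 4.
Step 6: cheapest edge leaving the tree is 4-5 (5); add 5.
Step 7: cheapest edge leaving the tree is 2-5 (12); add 2.
MST edges: 1-6, 3-6, 1-8, 7-8, 1-4, 4-5, 2-5; total weight 2+1+3+1+9+5+12 = 33.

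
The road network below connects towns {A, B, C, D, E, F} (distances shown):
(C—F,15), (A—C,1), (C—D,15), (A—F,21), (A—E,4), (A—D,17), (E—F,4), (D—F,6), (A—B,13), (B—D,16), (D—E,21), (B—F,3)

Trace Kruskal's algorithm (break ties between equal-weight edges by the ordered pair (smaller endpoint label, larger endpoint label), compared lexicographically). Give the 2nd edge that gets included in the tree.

Kruskal's algorithm — process edges by increasing weight (ties by edge label):
A—C (1): add. Components now {A,C} {B} {D} {E} {F}
B—F (3): add. Components now {A,C} {B,F} {D} {E}
A—E (4): add. Components now {A,C,E} {B,F} {D}
E—F (4): add. Components now {A,B,C,E,F} {D}
D—F (6): add. Components now {A,B,C,D,E,F}
The 2nd edge added is B—F.

B-F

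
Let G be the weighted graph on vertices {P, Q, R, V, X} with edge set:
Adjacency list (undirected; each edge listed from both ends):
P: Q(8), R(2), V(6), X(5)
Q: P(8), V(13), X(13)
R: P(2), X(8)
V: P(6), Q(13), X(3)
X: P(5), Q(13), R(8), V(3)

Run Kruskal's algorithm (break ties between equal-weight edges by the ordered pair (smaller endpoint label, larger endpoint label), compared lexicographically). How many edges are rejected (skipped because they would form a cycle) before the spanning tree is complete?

1

Kruskal's algorithm — process edges by increasing weight (ties by edge label):
P—R (2): add. Components now {Q} {V} {P,R} {X}
V—X (3): add. Components now {Q} {V,X} {P,R}
P—X (5): add. Components now {Q} {P,R,V,X}
P—V (6): skip — V and P already connected.
P—Q (8): add. Components now {P,Q,R,V,X}
Edges rejected before the tree was complete: 1.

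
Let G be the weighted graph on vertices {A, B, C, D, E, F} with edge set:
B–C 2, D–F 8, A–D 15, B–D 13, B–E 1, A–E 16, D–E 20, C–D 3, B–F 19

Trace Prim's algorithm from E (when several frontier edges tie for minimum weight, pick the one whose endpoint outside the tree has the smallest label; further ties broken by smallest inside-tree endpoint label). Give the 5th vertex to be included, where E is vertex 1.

F

Prim's algorithm from E:
Step 1: cheapest edge leaving the tree is B–E (1); add B.
Step 2: cheapest edge leaving the tree is B–C (2); add C.
Step 3: cheapest edge leaving the tree is C–D (3); add D.
Step 4: cheapest edge leaving the tree is D–F (8); add F.
Step 5: cheapest edge leaving the tree is A–D (15); add A.
Vertex order: E, B, C, D, F, A. The 5th vertex is F.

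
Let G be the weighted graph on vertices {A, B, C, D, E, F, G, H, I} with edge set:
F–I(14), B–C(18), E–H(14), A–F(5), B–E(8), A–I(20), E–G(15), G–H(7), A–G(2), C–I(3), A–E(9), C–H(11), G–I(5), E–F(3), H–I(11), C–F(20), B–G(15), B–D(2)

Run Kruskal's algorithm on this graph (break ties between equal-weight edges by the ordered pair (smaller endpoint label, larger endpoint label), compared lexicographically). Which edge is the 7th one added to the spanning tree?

G-H

Kruskal's algorithm — process edges by increasing weight (ties by edge label):
A–G (2): add — endpoints in different components.
B–D (2): add — endpoints in different components.
C–I (3): add — endpoints in different components.
E–F (3): add — endpoints in different components.
A–F (5): add — endpoints in different components.
G–I (5): add — endpoints in different components.
G–H (7): add — endpoints in different components.
B–E (8): add — endpoints in different components.
The 7th edge added is G–H.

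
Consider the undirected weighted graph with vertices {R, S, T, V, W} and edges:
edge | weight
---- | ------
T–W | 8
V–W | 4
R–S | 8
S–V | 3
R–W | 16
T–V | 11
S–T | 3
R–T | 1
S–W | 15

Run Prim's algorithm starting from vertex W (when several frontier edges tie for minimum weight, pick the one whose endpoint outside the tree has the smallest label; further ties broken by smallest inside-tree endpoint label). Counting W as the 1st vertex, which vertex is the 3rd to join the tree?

S

Prim's algorithm from W:
Step 1: frontier [V–W 4, T–W 8, S–W 15, R–W 16] → take V–W (4); add V.
Step 2: frontier [S–V 3, T–V 11, T–W 8, S–W 15, R–W 16] → take S–V (3); add S.
Step 3: frontier [S–T 3, R–S 8, T–V 11, T–W 8, R–W 16] → take S–T (3); add T.
Step 4: frontier [R–S 8, R–T 1, R–W 16] → take R–T (1); add R.
Vertex order: W, V, S, T, R. The 3rd vertex is S.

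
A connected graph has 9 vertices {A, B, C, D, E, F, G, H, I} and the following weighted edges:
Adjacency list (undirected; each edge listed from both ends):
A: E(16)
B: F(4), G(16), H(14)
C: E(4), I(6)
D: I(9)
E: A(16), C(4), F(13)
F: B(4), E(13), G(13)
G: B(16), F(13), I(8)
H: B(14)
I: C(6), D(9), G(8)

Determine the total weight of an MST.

74

Sort edges by weight, then run Kruskal:
B-F (4): add — endpoints in different components.
C-E (4): add — endpoints in different components.
C-I (6): add — endpoints in different components.
G-I (8): add — endpoints in different components.
D-I (9): add — endpoints in different components.
E-F (13): add — endpoints in different components.
F-G (13): skip — F and G already connected.
B-H (14): add — endpoints in different components.
A-E (16): add — endpoints in different components.
MST edges: B-F, C-E, C-I, G-I, D-I, E-F, B-H, A-E; total weight 4+4+6+8+9+13+14+16 = 74.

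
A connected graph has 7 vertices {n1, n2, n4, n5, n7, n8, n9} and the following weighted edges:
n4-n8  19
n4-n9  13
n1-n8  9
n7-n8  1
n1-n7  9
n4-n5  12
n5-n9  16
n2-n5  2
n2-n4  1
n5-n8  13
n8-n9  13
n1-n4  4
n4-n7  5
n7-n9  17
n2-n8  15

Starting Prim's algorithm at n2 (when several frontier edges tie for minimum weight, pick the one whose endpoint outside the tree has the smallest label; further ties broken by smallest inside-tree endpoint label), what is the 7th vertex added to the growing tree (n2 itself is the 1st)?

Prim's algorithm from n2:
Step 1: cheapest edge leaving the tree is n2-n4 (1); add n4.
Step 2: cheapest edge leaving the tree is n2-n5 (2); add n5.
Step 3: cheapest edge leaving the tree is n1-n4 (4); add n1.
Step 4: cheapest edge leaving the tree is n4-n7 (5); add n7.
Step 5: cheapest edge leaving the tree is n7-n8 (1); add n8.
Step 6: cheapest edge leaving the tree is n4-n9 (13); add n9.
Vertex order: n2, n4, n5, n1, n7, n8, n9. The 7th vertex is n9.

n9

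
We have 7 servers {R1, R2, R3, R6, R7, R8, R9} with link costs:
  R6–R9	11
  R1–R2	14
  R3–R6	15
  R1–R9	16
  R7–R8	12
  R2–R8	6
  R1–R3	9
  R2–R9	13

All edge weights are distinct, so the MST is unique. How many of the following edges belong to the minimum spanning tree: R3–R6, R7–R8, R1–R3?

Sort edges by weight, then run Kruskal:
R2–R8 (6): add. Components now {R2,R8} {R9} {R3} {R6} {R7} {R1}
R1–R3 (9): add. Components now {R2,R8} {R9} {R1,R3} {R6} {R7}
R6–R9 (11): add. Components now {R2,R8} {R6,R9} {R1,R3} {R7}
R7–R8 (12): add. Components now {R2,R7,R8} {R6,R9} {R1,R3}
R2–R9 (13): add. Components now {R2,R6,R7,R8,R9} {R1,R3}
R1–R2 (14): add. Components now {R1,R2,R3,R6,R7,R8,R9}
MST edge set: {R2–R8, R1–R3, R6–R9, R7–R8, R2–R9, R1–R2}.
Of the listed edges, {R7–R8, R1–R3} are in the MST → 2.

2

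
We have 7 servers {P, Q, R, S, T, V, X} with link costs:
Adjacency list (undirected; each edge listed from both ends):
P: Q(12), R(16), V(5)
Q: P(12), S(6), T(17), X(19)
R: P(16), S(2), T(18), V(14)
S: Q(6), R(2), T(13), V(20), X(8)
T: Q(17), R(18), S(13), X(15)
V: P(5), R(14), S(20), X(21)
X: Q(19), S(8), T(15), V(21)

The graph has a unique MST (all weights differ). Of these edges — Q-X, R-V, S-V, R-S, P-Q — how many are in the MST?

2

Sort edges by weight, then run Kruskal:
R-S (2): add. Components now {R,S} {P} {Q} {X} {T} {V}
P-V (5): add. Components now {R,S} {P,V} {Q} {X} {T}
Q-S (6): add. Components now {Q,R,S} {P,V} {X} {T}
S-X (8): add. Components now {Q,R,S,X} {P,V} {T}
P-Q (12): add. Components now {P,Q,R,S,V,X} {T}
S-T (13): add. Components now {P,Q,R,S,T,V,X}
MST edge set: {R-S, P-V, Q-S, S-X, P-Q, S-T}.
Of the listed edges, {R-S, P-Q} are in the MST → 2.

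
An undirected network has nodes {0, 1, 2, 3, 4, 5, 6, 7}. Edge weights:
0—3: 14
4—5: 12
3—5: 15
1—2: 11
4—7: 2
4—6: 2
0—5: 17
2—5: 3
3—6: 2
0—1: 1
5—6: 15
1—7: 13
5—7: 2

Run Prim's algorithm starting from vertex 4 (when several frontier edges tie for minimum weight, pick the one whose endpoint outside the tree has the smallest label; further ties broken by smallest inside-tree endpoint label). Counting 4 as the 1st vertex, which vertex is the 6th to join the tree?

2

Prim, starting at 4.
Step 1: frontier [4—6 2, 4—7 2, 4—5 12] → take 4—6 (2); add 6.
Step 2: frontier [4—7 2, 4—5 12, 3—6 2, 5—6 15] → take 3—6 (2); add 3.
Step 3: frontier [0—3 14, 3—5 15, 4—7 2, 4—5 12, 5—6 15] → take 4—7 (2); add 7.
Step 4: frontier [0—3 14, 3—5 15, 4—5 12, 5—6 15, 5—7 2, 1—7 13] → take 5—7 (2); add 5.
Step 5: frontier [0—3 14, 2—5 3, 0—5 17, 1—7 13] → take 2—5 (3); add 2.
Step 6: frontier [1—2 11, 0—3 14, 0—5 17, 1—7 13] → take 1—2 (11); add 1.
Step 7: frontier [0—1 1, 0—3 14, 0—5 17] → take 0—1 (1); add 0.
Vertex order: 4, 6, 3, 7, 5, 2, 1, 0. The 6th vertex is 2.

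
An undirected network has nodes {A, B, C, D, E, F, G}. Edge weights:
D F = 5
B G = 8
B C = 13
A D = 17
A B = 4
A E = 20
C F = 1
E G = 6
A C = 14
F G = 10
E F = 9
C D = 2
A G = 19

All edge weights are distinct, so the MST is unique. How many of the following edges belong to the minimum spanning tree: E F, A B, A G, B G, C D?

Sort edges by weight, then run Kruskal:
C F (1): add — endpoints in different components.
C D (2): add — endpoints in different components.
A B (4): add — endpoints in different components.
D F (5): skip — D and F already connected.
E G (6): add — endpoints in different components.
B G (8): add — endpoints in different components.
E F (9): add — endpoints in different components.
MST edge set: {C F, C D, A B, E G, B G, E F}.
Of the listed edges, {E F, A B, B G, C D} are in the MST → 4.

4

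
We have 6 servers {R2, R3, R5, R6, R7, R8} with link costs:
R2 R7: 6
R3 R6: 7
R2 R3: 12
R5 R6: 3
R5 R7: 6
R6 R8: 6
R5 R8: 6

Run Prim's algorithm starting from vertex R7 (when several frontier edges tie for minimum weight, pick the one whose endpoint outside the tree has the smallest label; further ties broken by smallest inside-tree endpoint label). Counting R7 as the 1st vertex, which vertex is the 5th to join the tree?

R8

Grow the tree from R7 using Prim:
Step 1: frontier [R2 R7 6, R5 R7 6] → take R2 R7 (6); add R2.
Step 2: frontier [R2 R3 12, R5 R7 6] → take R5 R7 (6); add R5.
Step 3: frontier [R2 R3 12, R5 R6 3, R5 R8 6] → take R5 R6 (3); add R6.
Step 4: frontier [R2 R3 12, R5 R8 6, R6 R8 6, R3 R6 7] → take R5 R8 (6); add R8.
Step 5: frontier [R2 R3 12, R3 R6 7] → take R3 R6 (7); add R3.
Vertex order: R7, R2, R5, R6, R8, R3. The 5th vertex is R8.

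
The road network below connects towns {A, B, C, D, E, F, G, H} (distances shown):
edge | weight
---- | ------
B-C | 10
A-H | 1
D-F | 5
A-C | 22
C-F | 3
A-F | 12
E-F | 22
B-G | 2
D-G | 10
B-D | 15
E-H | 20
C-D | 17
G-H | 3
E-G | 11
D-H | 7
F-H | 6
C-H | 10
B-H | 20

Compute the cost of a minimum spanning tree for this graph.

Grow the tree from E using Prim:
Step 1: cheapest edge leaving the tree is E-G (11); add G.
Step 2: cheapest edge leaving the tree is B-G (2); add B.
Step 3: cheapest edge leaving the tree is G-H (3); add H.
Step 4: cheapest edge leaving the tree is A-H (1); add A.
Step 5: cheapest edge leaving the tree is F-H (6); add F.
Step 6: cheapest edge leaving the tree is C-F (3); add C.
Step 7: cheapest edge leaving the tree is D-F (5); add D.
MST edges: E-G, B-G, G-H, A-H, F-H, C-F, D-F; total weight 11+2+3+1+6+3+5 = 31.

31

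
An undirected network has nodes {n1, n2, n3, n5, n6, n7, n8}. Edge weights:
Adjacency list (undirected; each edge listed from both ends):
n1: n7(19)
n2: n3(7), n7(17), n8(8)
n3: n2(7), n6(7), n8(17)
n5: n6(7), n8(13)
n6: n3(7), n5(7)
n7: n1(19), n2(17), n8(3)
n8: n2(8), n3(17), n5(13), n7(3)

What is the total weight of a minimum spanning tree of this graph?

Kruskal: consider edges lightest-first.
n7–n8 (3): add — endpoints in different components.
n2–n3 (7): add — endpoints in different components.
n3–n6 (7): add — endpoints in different components.
n5–n6 (7): add — endpoints in different components.
n2–n8 (8): add — endpoints in different components.
n5–n8 (13): skip — n8 and n5 already connected.
n2–n7 (17): skip — n7 and n2 already connected.
n3–n8 (17): skip — n8 and n3 already connected.
n1–n7 (19): add — endpoints in different components.
MST edges: n7–n8, n2–n3, n3–n6, n5–n6, n2–n8, n1–n7; total weight 3+7+7+7+8+19 = 51.

51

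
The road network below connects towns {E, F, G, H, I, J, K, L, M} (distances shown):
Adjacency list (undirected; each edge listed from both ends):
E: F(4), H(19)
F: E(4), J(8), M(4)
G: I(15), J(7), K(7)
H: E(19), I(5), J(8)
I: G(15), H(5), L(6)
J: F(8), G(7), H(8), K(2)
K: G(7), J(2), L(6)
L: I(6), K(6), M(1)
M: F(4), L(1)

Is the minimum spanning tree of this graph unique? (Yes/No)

Kruskal: consider edges lightest-first.
L-M (1): add — endpoints in different components.
J-K (2): add — endpoints in different components.
E-F (4): add — endpoints in different components.
F-M (4): add — endpoints in different components.
H-I (5): add — endpoints in different components.
I-L (6): add — endpoints in different components.
K-L (6): add — endpoints in different components.
G-J (7): add — endpoints in different components.
Non-tree edge G-K has weight 7, equal to the heaviest edge on its tree cycle — swapping gives another MST of the same weight. Not unique.

No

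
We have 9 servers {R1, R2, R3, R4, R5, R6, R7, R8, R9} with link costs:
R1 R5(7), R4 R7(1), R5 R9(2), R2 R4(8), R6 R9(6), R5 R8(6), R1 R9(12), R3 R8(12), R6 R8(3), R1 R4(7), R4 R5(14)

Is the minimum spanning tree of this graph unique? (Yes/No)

No

Sort edges by weight, then run Kruskal:
R4 R7 (1): add — endpoints in different components.
R5 R9 (2): add — endpoints in different components.
R6 R8 (3): add — endpoints in different components.
R5 R8 (6): add — endpoints in different components.
R6 R9 (6): skip — R9 and R6 already connected.
R1 R4 (7): add — endpoints in different components.
R1 R5 (7): add — endpoints in different components.
R2 R4 (8): add — endpoints in different components.
R1 R9 (12): skip — R9 and R1 already connected.
R3 R8 (12): add — endpoints in different components.
Non-tree edge R6 R9 has weight 6, equal to the heaviest edge on its tree cycle — swapping gives another MST of the same weight. Not unique.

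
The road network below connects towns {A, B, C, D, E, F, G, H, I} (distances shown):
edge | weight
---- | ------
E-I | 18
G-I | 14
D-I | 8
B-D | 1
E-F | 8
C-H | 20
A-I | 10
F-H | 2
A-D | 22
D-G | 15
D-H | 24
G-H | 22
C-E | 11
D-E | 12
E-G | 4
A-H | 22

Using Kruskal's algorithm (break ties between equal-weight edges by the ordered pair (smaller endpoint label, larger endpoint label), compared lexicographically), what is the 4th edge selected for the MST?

Kruskal: consider edges lightest-first.
B-D (1): add — endpoints in different components.
F-H (2): add — endpoints in different components.
E-G (4): add — endpoints in different components.
D-I (8): add — endpoints in different components.
E-F (8): add — endpoints in different components.
A-I (10): add — endpoints in different components.
C-E (11): add — endpoints in different components.
D-E (12): add — endpoints in different components.
The 4th edge added is D-I.

D-I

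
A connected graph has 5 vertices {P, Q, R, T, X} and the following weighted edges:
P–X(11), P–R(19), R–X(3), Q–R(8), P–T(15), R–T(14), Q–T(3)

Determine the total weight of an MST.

25

Sort edges by weight, then run Kruskal:
Q–T (3): add. Components now {X} {R} {Q,T} {P}
R–X (3): add. Components now {R,X} {Q,T} {P}
Q–R (8): add. Components now {Q,R,T,X} {P}
P–X (11): add. Components now {P,Q,R,T,X}
MST edges: Q–T, R–X, Q–R, P–X; total weight 3+3+8+11 = 25.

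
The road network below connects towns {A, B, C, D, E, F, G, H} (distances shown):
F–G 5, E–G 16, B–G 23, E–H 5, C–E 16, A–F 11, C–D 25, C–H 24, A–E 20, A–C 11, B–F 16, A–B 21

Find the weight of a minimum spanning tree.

Grow the tree from A using Prim:
Step 1: cheapest edge leaving the tree is A–C (11); add C.
Step 2: cheapest edge leaving the tree is A–F (11); add F.
Step 3: cheapest edge leaving the tree is F–G (5); add G.
Step 4: cheapest edge leaving the tree is B–F (16); add B.
Step 5: cheapest edge leaving the tree is C–E (16); add E.
Step 6: cheapest edge leaving the tree is E–H (5); add H.
Step 7: cheapest edge leaving the tree is C–D (25); add D.
MST edges: A–C, A–F, F–G, B–F, C–E, E–H, C–D; total weight 11+11+5+16+16+5+25 = 89.

89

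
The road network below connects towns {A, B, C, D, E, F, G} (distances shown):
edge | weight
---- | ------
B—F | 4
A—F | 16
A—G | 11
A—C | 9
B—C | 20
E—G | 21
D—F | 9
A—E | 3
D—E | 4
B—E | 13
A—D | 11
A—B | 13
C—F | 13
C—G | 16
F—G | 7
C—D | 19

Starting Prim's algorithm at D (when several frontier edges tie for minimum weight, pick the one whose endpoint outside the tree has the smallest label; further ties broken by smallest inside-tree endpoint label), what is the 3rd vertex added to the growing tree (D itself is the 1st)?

A

Prim, starting at D.
Step 1: cheapest edge leaving the tree is D—E (4); add E.
Step 2: cheapest edge leaving the tree is A—E (3); add A.
Step 3: cheapest edge leaving the tree is A—C (9); add C.
Step 4: cheapest edge leaving the tree is D—F (9); add F.
Step 5: cheapest edge leaving the tree is B—F (4); add B.
Step 6: cheapest edge leaving the tree is F—G (7); add G.
Vertex order: D, E, A, C, F, B, G. The 3rd vertex is A.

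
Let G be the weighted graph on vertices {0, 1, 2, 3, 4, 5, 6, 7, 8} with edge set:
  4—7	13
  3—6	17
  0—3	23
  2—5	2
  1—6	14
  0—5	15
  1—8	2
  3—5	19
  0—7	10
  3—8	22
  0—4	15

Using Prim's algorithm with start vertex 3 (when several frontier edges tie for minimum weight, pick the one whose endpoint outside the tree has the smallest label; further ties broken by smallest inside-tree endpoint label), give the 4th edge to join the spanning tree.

Prim's algorithm from 3:
Step 1: frontier [3—6 17, 3—5 19, 3—8 22, 0—3 23] → take 3—6 (17); add 6.
Step 2: frontier [3—5 19, 3—8 22, 0—3 23, 1—6 14] → take 1—6 (14); add 1.
Step 3: frontier [1—8 2, 3—5 19, 3—8 22, 0—3 23] → take 1—8 (2); add 8.
Step 4: frontier [3—5 19, 0—3 23] → take 3—5 (19); add 5.
Step 5: frontier [0—3 23, 2—5 2, 0—5 15] → take 2—5 (2); add 2.
Step 6: frontier [0—3 23, 0—5 15] → take 0—5 (15); add 0.
Step 7: frontier [0—7 10, 0—4 15] → take 0—7 (10); add 7.
Step 8: frontier [0—4 15, 4—7 13] → take 4—7 (13); add 4.
The 4th edge added is 3—5.

3-5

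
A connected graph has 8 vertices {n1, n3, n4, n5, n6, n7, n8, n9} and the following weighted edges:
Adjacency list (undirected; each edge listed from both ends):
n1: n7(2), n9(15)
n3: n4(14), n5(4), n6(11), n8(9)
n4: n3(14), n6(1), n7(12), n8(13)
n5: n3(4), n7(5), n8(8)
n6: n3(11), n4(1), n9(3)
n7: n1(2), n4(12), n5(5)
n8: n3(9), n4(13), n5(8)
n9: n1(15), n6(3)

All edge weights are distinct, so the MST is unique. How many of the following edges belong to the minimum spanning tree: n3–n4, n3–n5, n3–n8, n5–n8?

Kruskal: consider edges lightest-first.
n4–n6 (1): add — endpoints in different components.
n1–n7 (2): add — endpoints in different components.
n6–n9 (3): add — endpoints in different components.
n3–n5 (4): add — endpoints in different components.
n5–n7 (5): add — endpoints in different components.
n5–n8 (8): add — endpoints in different components.
n3–n8 (9): skip — n3 and n8 already connected.
n3–n6 (11): add — endpoints in different components.
MST edge set: {n4–n6, n1–n7, n6–n9, n3–n5, n5–n7, n5–n8, n3–n6}.
Of the listed edges, {n3–n5, n5–n8} are in the MST → 2.

2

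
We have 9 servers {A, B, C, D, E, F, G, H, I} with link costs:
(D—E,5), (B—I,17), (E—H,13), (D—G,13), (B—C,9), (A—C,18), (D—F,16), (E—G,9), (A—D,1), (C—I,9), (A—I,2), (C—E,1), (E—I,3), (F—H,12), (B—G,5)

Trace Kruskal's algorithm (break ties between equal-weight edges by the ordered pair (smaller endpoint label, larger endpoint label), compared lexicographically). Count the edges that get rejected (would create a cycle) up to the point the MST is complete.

Kruskal's algorithm — process edges by increasing weight (ties by edge label):
A—D (1): add — endpoints in different components.
C—E (1): add — endpoints in different components.
A—I (2): add — endpoints in different components.
E—I (3): add — endpoints in different components.
B—G (5): add — endpoints in different components.
D—E (5): skip — D and E already connected.
B—C (9): add — endpoints in different components.
C—I (9): skip — C and I already connected.
E—G (9): skip — E and G already connected.
F—H (12): add — endpoints in different components.
D—G (13): skip — D and G already connected.
E—H (13): add — endpoints in different components.
Edges rejected before the tree was complete: 4.

4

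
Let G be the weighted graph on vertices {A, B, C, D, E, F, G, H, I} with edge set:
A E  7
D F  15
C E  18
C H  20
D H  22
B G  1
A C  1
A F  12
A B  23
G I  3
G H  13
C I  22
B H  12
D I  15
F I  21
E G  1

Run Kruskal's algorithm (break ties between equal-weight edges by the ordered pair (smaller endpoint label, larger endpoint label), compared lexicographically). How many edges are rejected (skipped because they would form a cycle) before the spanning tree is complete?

1

Sort edges by weight, then run Kruskal:
A C (1): add — endpoints in different components.
B G (1): add — endpoints in different components.
E G (1): add — endpoints in different components.
G I (3): add — endpoints in different components.
A E (7): add — endpoints in different components.
A F (12): add — endpoints in different components.
B H (12): add — endpoints in different components.
G H (13): skip — G and H already connected.
D F (15): add — endpoints in different components.
Edges rejected before the tree was complete: 1.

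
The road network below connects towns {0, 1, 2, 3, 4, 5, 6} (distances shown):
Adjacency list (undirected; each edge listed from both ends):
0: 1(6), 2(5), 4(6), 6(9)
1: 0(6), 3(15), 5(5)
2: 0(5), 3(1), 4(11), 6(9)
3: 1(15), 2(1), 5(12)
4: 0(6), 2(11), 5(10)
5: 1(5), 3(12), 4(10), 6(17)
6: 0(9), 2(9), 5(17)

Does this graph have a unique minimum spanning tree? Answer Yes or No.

Kruskal: consider edges lightest-first.
2-3 (1): add. Components now {0} {1} {2,3} {4} {5} {6}
0-2 (5): add. Components now {0,2,3} {1} {4} {5} {6}
1-5 (5): add. Components now {0,2,3} {1,5} {4} {6}
0-1 (6): add. Components now {0,1,2,3,5} {4} {6}
0-4 (6): add. Components now {0,1,2,3,4,5} {6}
0-6 (9): add. Components now {0,1,2,3,4,5,6}
Non-tree edge 2-6 has weight 9, equal to the heaviest edge on its tree cycle — swapping gives another MST of the same weight. Not unique.

No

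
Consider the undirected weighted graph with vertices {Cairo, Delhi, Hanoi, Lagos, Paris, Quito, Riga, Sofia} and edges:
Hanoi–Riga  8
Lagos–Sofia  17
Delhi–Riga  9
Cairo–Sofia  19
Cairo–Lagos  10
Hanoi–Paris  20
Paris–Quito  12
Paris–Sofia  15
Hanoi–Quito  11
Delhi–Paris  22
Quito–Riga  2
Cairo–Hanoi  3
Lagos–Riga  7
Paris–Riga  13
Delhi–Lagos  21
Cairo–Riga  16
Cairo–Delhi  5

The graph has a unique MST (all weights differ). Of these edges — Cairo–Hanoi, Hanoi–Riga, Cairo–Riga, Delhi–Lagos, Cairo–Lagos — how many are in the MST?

Kruskal: consider edges lightest-first.
Quito–Riga (2): add — endpoints in different components.
Cairo–Hanoi (3): add — endpoints in different components.
Cairo–Delhi (5): add — endpoints in different components.
Lagos–Riga (7): add — endpoints in different components.
Hanoi–Riga (8): add — endpoints in different components.
Delhi–Riga (9): skip — Riga and Delhi already connected.
Cairo–Lagos (10): skip — Cairo and Lagos already connected.
Hanoi–Quito (11): skip — Hanoi and Quito already connected.
Paris–Quito (12): add — endpoints in different components.
Paris–Riga (13): skip — Riga and Paris already connected.
Paris–Sofia (15): add — endpoints in different components.
MST edge set: {Quito–Riga, Cairo–Hanoi, Cairo–Delhi, Lagos–Riga, Hanoi–Riga, Paris–Quito, Paris–Sofia}.
Of the listed edges, {Cairo–Hanoi, Hanoi–Riga} are in the MST → 2.

2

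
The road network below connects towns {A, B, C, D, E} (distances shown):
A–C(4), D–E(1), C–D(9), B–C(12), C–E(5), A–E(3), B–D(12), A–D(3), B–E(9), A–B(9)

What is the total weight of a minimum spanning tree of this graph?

Sort edges by weight, then run Kruskal:
D–E (1): add — endpoints in different components.
A–D (3): add — endpoints in different components.
A–E (3): skip — A and E already connected.
A–C (4): add — endpoints in different components.
C–E (5): skip — C and E already connected.
A–B (9): add — endpoints in different components.
MST edges: D–E, A–D, A–C, A–B; total weight 1+3+4+9 = 17.

17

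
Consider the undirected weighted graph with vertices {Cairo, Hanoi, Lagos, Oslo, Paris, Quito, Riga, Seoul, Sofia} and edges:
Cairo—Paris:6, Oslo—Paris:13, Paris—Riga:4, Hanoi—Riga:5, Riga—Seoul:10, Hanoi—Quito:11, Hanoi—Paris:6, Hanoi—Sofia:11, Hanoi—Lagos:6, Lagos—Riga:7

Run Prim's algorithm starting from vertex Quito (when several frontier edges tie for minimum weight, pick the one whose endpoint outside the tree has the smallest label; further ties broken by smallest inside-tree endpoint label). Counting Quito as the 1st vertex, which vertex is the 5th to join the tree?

Grow the tree from Quito using Prim:
Step 1: frontier [Hanoi—Quito 11] → take Hanoi—Quito (11); add Hanoi.
Step 2: frontier [Hanoi—Riga 5, Hanoi—Lagos 6, Hanoi—Paris 6, Hanoi—Sofia 11] → take Hanoi—Riga (5); add Riga.
Step 3: frontier [Hanoi—Lagos 6, Hanoi—Paris 6, Hanoi—Sofia 11, Paris—Riga 4, Lagos—Riga 7, Riga—Seoul 10] → take Paris—Riga (4); add Paris.
Step 4: frontier [Hanoi—Lagos 6, Hanoi—Sofia 11, Cairo—Paris 6, Oslo—Paris 13, Lagos—Riga 7, Riga—Seoul 10] → take Cairo—Paris (6); add Cairo.
Step 5: frontier [Hanoi—Lagos 6, Hanoi—Sofia 11, Oslo—Paris 13, Lagos—Riga 7, Riga—Seoul 10] → take Hanoi—Lagos (6); add Lagos.
Step 6: frontier [Hanoi—Sofia 11, Oslo—Paris 13, Riga—Seoul 10] → take Riga—Seoul (10); add Seoul.
Step 7: frontier [Hanoi—Sofia 11, Oslo—Paris 13] → take Hanoi—Sofia (11); add Sofia.
Step 8: frontier [Oslo—Paris 13] → take Oslo—Paris (13); add Oslo.
Vertex order: Quito, Hanoi, Riga, Paris, Cairo, Lagos, Seoul, Sofia, Oslo. The 5th vertex is Cairo.

Cairo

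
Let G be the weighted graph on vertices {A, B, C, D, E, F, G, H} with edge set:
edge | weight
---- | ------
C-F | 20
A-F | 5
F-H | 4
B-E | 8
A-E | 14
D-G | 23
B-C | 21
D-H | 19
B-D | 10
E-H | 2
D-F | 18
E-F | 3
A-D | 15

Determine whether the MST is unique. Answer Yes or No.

Kruskal's algorithm — process edges by increasing weight (ties by edge label):
E-H (2): add — endpoints in different components.
E-F (3): add — endpoints in different components.
F-H (4): skip — F and H already connected.
A-F (5): add — endpoints in different components.
B-E (8): add — endpoints in different components.
B-D (10): add — endpoints in different components.
A-E (14): skip — A and E already connected.
A-D (15): skip — A and D already connected.
D-F (18): skip — D and F already connected.
D-H (19): skip — D and H already connected.
C-F (20): add — endpoints in different components.
B-C (21): skip — B and C already connected.
D-G (23): add — endpoints in different components.
Every non-tree edge has weight strictly greater than the heaviest edge on the tree path between its endpoints, so the MST is unique.

Yes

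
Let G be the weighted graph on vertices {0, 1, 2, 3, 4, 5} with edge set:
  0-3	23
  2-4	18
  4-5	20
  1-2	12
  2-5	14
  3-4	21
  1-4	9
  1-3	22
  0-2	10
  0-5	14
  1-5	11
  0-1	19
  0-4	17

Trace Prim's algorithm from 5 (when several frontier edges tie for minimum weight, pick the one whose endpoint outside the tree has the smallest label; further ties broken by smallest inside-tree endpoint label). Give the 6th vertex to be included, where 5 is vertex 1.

Prim's algorithm from 5:
Step 1: frontier [1-5 11, 0-5 14, 2-5 14, 4-5 20] → take 1-5 (11); add 1.
Step 2: frontier [1-4 9, 1-2 12, 0-1 19, 1-3 22, 0-5 14, 2-5 14, 4-5 20] → take 1-4 (9); add 4.
Step 3: frontier [1-2 12, 0-1 19, 1-3 22, 0-4 17, 2-4 18, 3-4 21, 0-5 14, 2-5 14] → take 1-2 (12); add 2.
Step 4: frontier [0-1 19, 1-3 22, 0-2 10, 0-4 17, 3-4 21, 0-5 14] → take 0-2 (10); add 0.
Step 5: frontier [0-3 23, 1-3 22, 3-4 21] → take 3-4 (21); add 3.
Vertex order: 5, 1, 4, 2, 0, 3. The 6th vertex is 3.

3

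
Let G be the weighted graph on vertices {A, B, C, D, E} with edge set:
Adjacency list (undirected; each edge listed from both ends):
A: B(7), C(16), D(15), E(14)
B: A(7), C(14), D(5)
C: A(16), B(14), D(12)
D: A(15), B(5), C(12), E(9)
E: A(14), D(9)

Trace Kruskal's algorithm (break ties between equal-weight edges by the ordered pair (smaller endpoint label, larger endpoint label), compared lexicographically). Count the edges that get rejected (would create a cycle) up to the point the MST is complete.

Kruskal's algorithm — process edges by increasing weight (ties by edge label):
B–D (5): add. Components now {A} {B,D} {C} {E}
A–B (7): add. Components now {A,B,D} {C} {E}
D–E (9): add. Components now {A,B,D,E} {C}
C–D (12): add. Components now {A,B,C,D,E}
Edges rejected before the tree was complete: 0.

0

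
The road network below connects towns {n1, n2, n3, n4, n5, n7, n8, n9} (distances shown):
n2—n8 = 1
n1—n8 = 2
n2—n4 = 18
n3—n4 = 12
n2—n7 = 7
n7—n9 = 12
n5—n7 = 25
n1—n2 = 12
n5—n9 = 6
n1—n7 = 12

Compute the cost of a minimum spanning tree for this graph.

Sort edges by weight, then run Kruskal:
n2—n8 (1): add — endpoints in different components.
n1—n8 (2): add — endpoints in different components.
n5—n9 (6): add — endpoints in different components.
n2—n7 (7): add — endpoints in different components.
n1—n2 (12): skip — n2 and n1 already connected.
n1—n7 (12): skip — n1 and n7 already connected.
n3—n4 (12): add — endpoints in different components.
n7—n9 (12): add — endpoints in different components.
n2—n4 (18): add — endpoints in different components.
MST edges: n2—n8, n1—n8, n5—n9, n2—n7, n3—n4, n7—n9, n2—n4; total weight 1+2+6+7+12+12+18 = 58.

58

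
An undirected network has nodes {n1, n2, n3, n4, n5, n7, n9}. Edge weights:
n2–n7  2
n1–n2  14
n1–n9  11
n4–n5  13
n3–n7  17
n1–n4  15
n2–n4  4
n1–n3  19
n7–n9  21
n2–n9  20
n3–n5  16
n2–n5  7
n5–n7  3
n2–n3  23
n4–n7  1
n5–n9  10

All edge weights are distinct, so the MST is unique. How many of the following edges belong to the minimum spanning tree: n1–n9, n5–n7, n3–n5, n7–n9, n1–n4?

3

Kruskal: consider edges lightest-first.
n4–n7 (1): add. Components now {n4,n7} {n9} {n1} {n3} {n2} {n5}
n2–n7 (2): add. Components now {n2,n4,n7} {n9} {n1} {n3} {n5}
n5–n7 (3): add. Components now {n2,n4,n5,n7} {n9} {n1} {n3}
n2–n4 (4): skip — n4 and n2 already connected.
n2–n5 (7): skip — n2 and n5 already connected.
n5–n9 (10): add. Components now {n2,n4,n5,n7,n9} {n1} {n3}
n1–n9 (11): add. Components now {n1,n2,n4,n5,n7,n9} {n3}
n4–n5 (13): skip — n4 and n5 already connected.
n1–n2 (14): skip — n1 and n2 already connected.
n1–n4 (15): skip — n4 and n1 already connected.
n3–n5 (16): add. Components now {n1,n2,n3,n4,n5,n7,n9}
MST edge set: {n4–n7, n2–n7, n5–n7, n5–n9, n1–n9, n3–n5}.
Of the listed edges, {n1–n9, n5–n7, n3–n5} are in the MST → 3.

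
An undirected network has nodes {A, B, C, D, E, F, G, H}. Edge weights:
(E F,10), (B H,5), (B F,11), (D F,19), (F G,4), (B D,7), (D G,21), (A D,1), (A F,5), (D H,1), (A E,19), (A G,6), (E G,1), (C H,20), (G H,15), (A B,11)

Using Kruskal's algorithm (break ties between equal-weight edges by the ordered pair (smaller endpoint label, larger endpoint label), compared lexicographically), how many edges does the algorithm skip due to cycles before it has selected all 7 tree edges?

8

Kruskal's algorithm — process edges by increasing weight (ties by edge label):
A D (1): add — endpoints in different components.
D H (1): add — endpoints in different components.
E G (1): add — endpoints in different components.
F G (4): add — endpoints in different components.
A F (5): add — endpoints in different components.
B H (5): add — endpoints in different components.
A G (6): skip — A and G already connected.
B D (7): skip — B and D already connected.
E F (10): skip — E and F already connected.
A B (11): skip — A and B already connected.
B F (11): skip — B and F already connected.
G H (15): skip — G and H already connected.
A E (19): skip — A and E already connected.
D F (19): skip — D and F already connected.
C H (20): add — endpoints in different components.
Edges rejected before the tree was complete: 8.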